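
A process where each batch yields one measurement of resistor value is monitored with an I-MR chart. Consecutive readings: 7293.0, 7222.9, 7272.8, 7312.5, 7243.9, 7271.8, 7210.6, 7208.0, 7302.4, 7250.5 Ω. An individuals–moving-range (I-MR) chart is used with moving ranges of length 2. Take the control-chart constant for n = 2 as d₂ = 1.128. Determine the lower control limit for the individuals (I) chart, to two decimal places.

X̄ = (7293.0 + 7222.9 + 7272.8 + 7312.5 + 7243.9 + 7271.8 + 7210.6 + 7208.0 + 7302.4 + 7250.5) / 10 = 7258.8400
Moving ranges: 70.1, 49.9, 39.7, 68.6, 27.9, 61.2, 2.6, 94.4, 51.9; M̄R̄ = 466.3000 / 9 = 51.8111
LCL = X̄ − 3·M̄R̄/d₂ = 7258.8400 − 3 × 51.8111 / 1.128 = 7121.0445

7121.04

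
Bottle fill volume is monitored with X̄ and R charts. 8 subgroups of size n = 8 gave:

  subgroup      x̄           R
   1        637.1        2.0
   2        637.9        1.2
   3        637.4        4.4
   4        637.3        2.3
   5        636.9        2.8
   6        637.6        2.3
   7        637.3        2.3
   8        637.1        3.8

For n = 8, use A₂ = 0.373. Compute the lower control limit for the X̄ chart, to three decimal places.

636.341

X̄̄ = (637.1 + 637.9 + 637.4 + 637.3 + 636.9 + 637.6 + 637.3 + 637.1) / 8 = 5098.6000 / 8 = 637.3250
R̄ = (2.0 + 1.2 + 4.4 + 2.3 + 2.8 + 2.3 + 2.3 + 3.8) / 8 = 21.1000 / 8 = 2.6375
LCL = X̄̄ − A₂·R̄ = 637.3250 − 0.373 × 2.6375 = 636.3412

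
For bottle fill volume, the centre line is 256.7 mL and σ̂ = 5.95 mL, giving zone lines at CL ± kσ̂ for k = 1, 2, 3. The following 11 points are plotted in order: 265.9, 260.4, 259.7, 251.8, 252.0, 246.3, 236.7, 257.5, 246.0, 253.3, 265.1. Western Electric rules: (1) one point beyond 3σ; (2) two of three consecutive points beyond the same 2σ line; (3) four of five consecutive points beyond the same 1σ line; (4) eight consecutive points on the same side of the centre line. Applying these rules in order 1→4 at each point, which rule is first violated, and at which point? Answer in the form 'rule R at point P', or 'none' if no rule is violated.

Zone of each point (C = within 1σ̂, B = 1σ̂–2σ̂, A = 2σ̂–3σ̂, * = beyond 3σ̂; sign = side of CL): 1:+B, 2:+C, 3:+C, 4:-C, 5:-C, 6:-B, 7:-*, 8:+C, 9:-B, 10:-C, 11:+B
Rule 1 (one point beyond the 3σ limits) is satisfied at point 7.

rule 1 at point 7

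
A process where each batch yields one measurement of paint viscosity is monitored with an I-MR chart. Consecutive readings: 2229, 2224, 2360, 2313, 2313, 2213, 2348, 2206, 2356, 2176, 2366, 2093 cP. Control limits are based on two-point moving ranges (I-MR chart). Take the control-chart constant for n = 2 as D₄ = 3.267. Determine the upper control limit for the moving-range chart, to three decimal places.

403.326

Moving ranges: 5, 136, 47, 0, 100, 135, 142, 150, 180, 190, 273; M̄R̄ = 1358.0000 / 11 = 123.4545
UCL_MR = D₄·M̄R̄ = 3.267 × 123.4545 = 403.3260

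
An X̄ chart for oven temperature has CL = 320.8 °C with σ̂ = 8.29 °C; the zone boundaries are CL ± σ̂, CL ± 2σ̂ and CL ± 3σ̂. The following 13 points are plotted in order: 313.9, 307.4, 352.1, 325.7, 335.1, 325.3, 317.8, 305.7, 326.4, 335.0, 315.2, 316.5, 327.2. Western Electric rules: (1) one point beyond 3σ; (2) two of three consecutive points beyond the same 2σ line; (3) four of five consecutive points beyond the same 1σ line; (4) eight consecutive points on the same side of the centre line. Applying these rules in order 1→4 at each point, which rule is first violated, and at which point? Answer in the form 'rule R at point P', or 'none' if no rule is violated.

Zone of each point (C = within 1σ̂, B = 1σ̂–2σ̂, A = 2σ̂–3σ̂, * = beyond 3σ̂; sign = side of CL): 1:-C, 2:-B, 3:+*, 4:+C, 5:+B, 6:+C, 7:-C, 8:-B, 9:+C, 10:+B, 11:-C, 12:-C, 13:+C
Rule 1 (one point beyond the 3σ limits) is satisfied at point 3.

rule 1 at point 3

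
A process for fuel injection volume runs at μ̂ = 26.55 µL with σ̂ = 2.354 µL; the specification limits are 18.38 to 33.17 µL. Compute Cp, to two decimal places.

Cp = (USL − LSL) / (6σ̂) = (33.17 − 18.38) / (6 × 2.354) = 14.7900 / 14.1240 = 1.0472

1.05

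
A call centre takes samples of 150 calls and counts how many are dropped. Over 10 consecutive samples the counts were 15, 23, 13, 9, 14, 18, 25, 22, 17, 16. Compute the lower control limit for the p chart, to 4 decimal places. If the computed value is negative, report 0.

0.0366

p̄ = Σdᵢ / (k·n) = 172 / (10 × 150) = 0.11467
LCL = p̄ − 3·√(p̄(1−p̄)/n) = 0.11467 − 3 × 0.02602 = 0.03662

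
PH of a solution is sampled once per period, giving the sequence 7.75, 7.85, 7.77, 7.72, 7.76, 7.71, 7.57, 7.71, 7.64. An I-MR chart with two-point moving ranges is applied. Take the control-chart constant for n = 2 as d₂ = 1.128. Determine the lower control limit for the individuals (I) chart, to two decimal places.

7.50

X̄ = (7.75 + 7.85 + 7.77 + 7.72 + 7.76 + 7.71 + 7.57 + 7.71 + 7.64) / 9 = 7.7200
Moving ranges: 0.10, 0.08, 0.05, 0.04, 0.05, 0.14, 0.14, 0.07; M̄R̄ = 0.6700 / 8 = 0.0838
LCL = X̄ − 3·M̄R̄/d₂ = 7.7200 − 3 × 0.0838 / 1.128 = 7.4973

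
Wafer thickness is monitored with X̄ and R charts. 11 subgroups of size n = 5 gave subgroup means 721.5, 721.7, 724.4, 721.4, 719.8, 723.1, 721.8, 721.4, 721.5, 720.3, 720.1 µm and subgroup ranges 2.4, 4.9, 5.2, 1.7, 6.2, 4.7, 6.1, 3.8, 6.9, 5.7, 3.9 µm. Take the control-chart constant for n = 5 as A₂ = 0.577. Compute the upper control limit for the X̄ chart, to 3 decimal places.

724.247

X̄̄ = (721.5 + 721.7 + 724.4 + 721.4 + 719.8 + 723.1 + 721.8 + 721.4 + 721.5 + 720.3 + 720.1) / 11 = 7937.0000 / 11 = 721.5455
R̄ = (2.4 + 4.9 + 5.2 + 1.7 + 6.2 + 4.7 + 6.1 + 3.8 + 6.9 + 5.7 + 3.9) / 11 = 51.5000 / 11 = 4.6818
UCL = X̄̄ + A₂·R̄ = 721.5455 + 0.577 × 4.6818 = 724.2469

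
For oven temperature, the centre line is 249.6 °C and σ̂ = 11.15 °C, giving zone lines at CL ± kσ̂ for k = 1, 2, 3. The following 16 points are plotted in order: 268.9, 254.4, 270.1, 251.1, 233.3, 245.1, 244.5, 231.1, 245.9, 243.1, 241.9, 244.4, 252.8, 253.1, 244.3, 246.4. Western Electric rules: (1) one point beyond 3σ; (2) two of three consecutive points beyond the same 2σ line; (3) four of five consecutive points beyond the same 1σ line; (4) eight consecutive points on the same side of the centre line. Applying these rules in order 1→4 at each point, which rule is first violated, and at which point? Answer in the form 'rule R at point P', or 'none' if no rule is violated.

Zone of each point (C = within 1σ̂, B = 1σ̂–2σ̂, A = 2σ̂–3σ̂, * = beyond 3σ̂; sign = side of CL): 1:+B, 2:+C, 3:+B, 4:+C, 5:-B, 6:-C, 7:-C, 8:-B, 9:-C, 10:-C, 11:-C, 12:-C, 13:+C, 14:+C, 15:-C, 16:-C
Rule 4 (eight consecutive points on the same side of the centre line) is satisfied at point 12.

rule 4 at point 12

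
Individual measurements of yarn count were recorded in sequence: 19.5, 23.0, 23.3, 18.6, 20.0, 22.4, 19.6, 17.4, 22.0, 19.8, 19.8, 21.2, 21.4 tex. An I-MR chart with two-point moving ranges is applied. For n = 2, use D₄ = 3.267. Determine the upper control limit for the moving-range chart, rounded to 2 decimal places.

7.00

Moving ranges: 3.5, 0.3, 4.7, 1.4, 2.4, 2.8, 2.2, 4.6, 2.2, 0.0, 1.4, 0.2; M̄R̄ = 25.7000 / 12 = 2.1417
UCL_MR = D₄·M̄R̄ = 3.267 × 2.1417 = 6.9968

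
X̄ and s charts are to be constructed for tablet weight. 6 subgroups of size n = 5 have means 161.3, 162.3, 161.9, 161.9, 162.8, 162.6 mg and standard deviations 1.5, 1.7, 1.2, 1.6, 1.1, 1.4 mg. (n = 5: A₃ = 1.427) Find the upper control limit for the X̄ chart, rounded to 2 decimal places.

X̄̄ = (161.3 + 162.3 + 161.9 + 161.9 + 162.8 + 162.6) / 6 = 162.1333
s̄ = (1.5 + 1.7 + 1.2 + 1.6 + 1.1 + 1.4) / 6 = 1.4167
UCL = X̄̄ + A₃·s̄ = 162.1333 + 1.427 × 1.4167 = 164.1549

164.15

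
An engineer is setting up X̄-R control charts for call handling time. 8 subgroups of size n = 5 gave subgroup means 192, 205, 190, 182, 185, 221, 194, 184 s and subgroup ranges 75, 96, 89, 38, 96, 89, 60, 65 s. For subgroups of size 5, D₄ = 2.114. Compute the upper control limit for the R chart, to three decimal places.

R̄ = (75 + 96 + 89 + 38 + 96 + 89 + 60 + 65) / 8 = 608.0000 / 8 = 76.0000
UCL_R = D₄·R̄ = 2.114 × 76.0000 = 160.6640

160.664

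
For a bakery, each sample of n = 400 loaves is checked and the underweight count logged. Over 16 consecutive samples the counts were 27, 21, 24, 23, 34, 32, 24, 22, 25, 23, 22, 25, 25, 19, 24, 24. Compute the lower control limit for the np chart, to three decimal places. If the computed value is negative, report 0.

10.203

p̄ = Σdᵢ / (k·n) = 394 / (16 × 400) = 0.06156
LCL = np̄ − 3·√(np̄(1−p̄)) = 24.6250 − 3 × 4.8072 = 10.2034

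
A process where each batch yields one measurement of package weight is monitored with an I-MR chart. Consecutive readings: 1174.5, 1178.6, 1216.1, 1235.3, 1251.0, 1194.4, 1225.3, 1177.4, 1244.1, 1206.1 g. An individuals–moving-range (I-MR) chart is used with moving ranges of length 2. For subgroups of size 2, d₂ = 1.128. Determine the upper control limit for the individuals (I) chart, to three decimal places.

1303.838

X̄ = (1174.5 + 1178.6 + 1216.1 + 1235.3 + 1251.0 + 1194.4 + 1225.3 + 1177.4 + 1244.1 + 1206.1) / 10 = 1210.2800
Moving ranges: 4.1, 37.5, 19.2, 15.7, 56.6, 30.9, 47.9, 66.7, 38.0; M̄R̄ = 316.6000 / 9 = 35.1778
UCL = X̄ + 3·M̄R̄/d₂ = 1210.2800 + 3 × 35.1778 / 1.128 = 1303.8379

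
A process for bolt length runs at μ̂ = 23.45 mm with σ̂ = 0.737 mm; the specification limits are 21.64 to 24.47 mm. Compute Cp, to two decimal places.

0.64

Cp = (USL − LSL) / (6σ̂) = (24.47 − 21.64) / (6 × 0.737) = 2.8300 / 4.4220 = 0.6400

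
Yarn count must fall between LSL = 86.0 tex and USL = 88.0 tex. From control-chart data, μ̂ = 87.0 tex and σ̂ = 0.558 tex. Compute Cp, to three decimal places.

0.597

Cp = (USL − LSL) / (6σ̂) = (88.0 − 86.0) / (6 × 0.558) = 2.0000 / 3.3480 = 0.5974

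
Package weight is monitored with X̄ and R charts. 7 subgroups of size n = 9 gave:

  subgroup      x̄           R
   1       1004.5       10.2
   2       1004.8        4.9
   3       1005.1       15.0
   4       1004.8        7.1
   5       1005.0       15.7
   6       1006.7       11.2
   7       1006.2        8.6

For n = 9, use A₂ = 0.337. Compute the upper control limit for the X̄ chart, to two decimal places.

X̄̄ = (1004.5 + 1004.8 + 1005.1 + 1004.8 + 1005.0 + 1006.7 + 1006.2) / 7 = 7037.1000 / 7 = 1005.3000
R̄ = (10.2 + 4.9 + 15.0 + 7.1 + 15.7 + 11.2 + 8.6) / 7 = 72.7000 / 7 = 10.3857
UCL = X̄̄ + A₂·R̄ = 1005.3000 + 0.337 × 10.3857 = 1008.8000

1008.80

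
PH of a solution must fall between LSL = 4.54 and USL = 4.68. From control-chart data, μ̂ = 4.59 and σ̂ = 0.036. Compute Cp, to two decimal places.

0.65

Cp = (USL − LSL) / (6σ̂) = (4.68 − 4.54) / (6 × 0.036) = 0.1400 / 0.2160 = 0.6481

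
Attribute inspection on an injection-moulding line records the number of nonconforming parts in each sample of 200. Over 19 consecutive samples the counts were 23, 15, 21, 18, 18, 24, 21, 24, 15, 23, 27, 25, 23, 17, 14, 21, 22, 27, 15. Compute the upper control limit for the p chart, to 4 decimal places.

p̄ = Σdᵢ / (k·n) = 393 / (19 × 200) = 0.10342
UCL = p̄ + 3·√(p̄(1−p̄)/n) = 0.10342 + 3 × √(0.10342×0.89658/200) = 0.10342 + 3 × 0.02153 = 0.16802

0.1680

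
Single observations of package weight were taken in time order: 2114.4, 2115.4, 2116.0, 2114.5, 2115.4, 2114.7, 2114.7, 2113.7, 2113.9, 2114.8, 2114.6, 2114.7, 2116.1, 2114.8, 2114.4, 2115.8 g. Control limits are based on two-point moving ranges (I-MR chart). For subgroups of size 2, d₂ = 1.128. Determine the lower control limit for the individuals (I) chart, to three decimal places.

X̄ = (2114.4 + 2115.4 + 2116.0 + 2114.5 + 2115.4 + 2114.7 + 2114.7 + 2113.7 + 2113.9 + 2114.8 + 2114.6 + 2114.7 + 2116.1 + 2114.8 + 2114.4 + 2115.8) / 16 = 2114.8688
Moving ranges: 1.0, 0.6, 1.5, 0.9, 0.7, 0.0, 1.0, 0.2, 0.9, 0.2, 0.1, 1.4, 1.3, 0.4, 1.4; M̄R̄ = 11.6000 / 15 = 0.7733
LCL = X̄ − 3·M̄R̄/d₂ = 2114.8688 − 3 × 0.7733 / 1.128 = 2112.8120

2112.812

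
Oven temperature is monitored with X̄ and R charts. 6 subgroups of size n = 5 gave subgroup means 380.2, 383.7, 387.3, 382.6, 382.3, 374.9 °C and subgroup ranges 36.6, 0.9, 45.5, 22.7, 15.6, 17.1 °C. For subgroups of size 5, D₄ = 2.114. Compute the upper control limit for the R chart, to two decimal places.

48.76

R̄ = (36.6 + 0.9 + 45.5 + 22.7 + 15.6 + 17.1) / 6 = 138.4000 / 6 = 23.0667
UCL_R = D₄·R̄ = 2.114 × 23.0667 = 48.7629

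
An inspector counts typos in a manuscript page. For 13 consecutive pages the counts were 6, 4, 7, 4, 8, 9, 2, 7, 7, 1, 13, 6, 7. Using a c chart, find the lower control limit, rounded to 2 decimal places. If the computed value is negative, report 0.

0.00

c̄ = (6 + 4 + 7 + 4 + 8 + 9 + 2 + 7 + 7 + 1 + 13 + 6 + 7) / 13 = 81 / 13 = 6.2308
LCL = c̄ − 3√c̄ = 6.2308 − 3 × 2.4962 = -1.2577 → 0 (cannot be negative)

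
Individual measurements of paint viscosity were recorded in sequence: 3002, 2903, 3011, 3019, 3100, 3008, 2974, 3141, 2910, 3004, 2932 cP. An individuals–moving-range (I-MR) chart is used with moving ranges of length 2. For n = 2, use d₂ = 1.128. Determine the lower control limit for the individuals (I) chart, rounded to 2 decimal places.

2738.13

X̄ = (3002 + 2903 + 3011 + 3019 + 3100 + 3008 + 2974 + 3141 + 2910 + 3004 + 2932) / 11 = 3000.3636
Moving ranges: 99, 108, 8, 81, 92, 34, 167, 231, 94, 72; M̄R̄ = 986.0000 / 10 = 98.6000
LCL = X̄ − 3·M̄R̄/d₂ = 3000.3636 − 3 × 98.6000 / 1.128 = 2738.1296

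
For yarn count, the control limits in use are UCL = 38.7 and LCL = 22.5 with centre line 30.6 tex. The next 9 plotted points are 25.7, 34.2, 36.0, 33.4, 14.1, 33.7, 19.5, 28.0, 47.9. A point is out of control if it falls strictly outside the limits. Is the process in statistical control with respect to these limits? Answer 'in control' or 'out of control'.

out of control

Compare each point to [22.5, 38.7]: sample 5 = 14.1 < LCL; sample 7 = 19.5 < LCL; sample 9 = 47.9 > UCL.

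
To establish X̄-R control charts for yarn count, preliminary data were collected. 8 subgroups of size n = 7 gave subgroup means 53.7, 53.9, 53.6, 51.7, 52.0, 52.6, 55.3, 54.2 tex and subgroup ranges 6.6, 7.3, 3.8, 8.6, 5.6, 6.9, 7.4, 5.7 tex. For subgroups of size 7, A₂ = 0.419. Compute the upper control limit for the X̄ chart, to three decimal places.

56.093

X̄̄ = (53.7 + 53.9 + 53.6 + 51.7 + 52.0 + 52.6 + 55.3 + 54.2) / 8 = 427.0000 / 8 = 53.3750
R̄ = (6.6 + 7.3 + 3.8 + 8.6 + 5.6 + 6.9 + 7.4 + 5.7) / 8 = 51.9000 / 8 = 6.4875
UCL = X̄̄ + A₂·R̄ = 53.3750 + 0.419 × 6.4875 = 56.0933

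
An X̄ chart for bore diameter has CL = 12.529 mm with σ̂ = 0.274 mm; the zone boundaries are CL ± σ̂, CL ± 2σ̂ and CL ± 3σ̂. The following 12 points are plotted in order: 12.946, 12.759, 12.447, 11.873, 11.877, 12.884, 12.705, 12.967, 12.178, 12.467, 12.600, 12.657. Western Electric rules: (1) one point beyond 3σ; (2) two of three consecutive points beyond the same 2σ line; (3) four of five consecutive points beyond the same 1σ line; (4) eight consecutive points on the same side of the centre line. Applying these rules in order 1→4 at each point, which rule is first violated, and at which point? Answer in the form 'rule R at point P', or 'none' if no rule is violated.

rule 2 at point 5

Zone of each point (C = within 1σ̂, B = 1σ̂–2σ̂, A = 2σ̂–3σ̂, * = beyond 3σ̂; sign = side of CL): 1:+B, 2:+C, 3:-C, 4:-A, 5:-A, 6:+B, 7:+C, 8:+B, 9:-B, 10:-C, 11:+C, 12:+C
Rule 2 (two of three consecutive points beyond the same 2σ limit) is satisfied at point 5.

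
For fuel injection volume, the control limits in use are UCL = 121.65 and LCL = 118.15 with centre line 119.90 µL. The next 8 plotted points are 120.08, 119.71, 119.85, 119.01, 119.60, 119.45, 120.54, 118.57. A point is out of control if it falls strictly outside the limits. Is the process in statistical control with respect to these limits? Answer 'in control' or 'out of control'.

in control

All 8 points lie within [118.15, 121.65].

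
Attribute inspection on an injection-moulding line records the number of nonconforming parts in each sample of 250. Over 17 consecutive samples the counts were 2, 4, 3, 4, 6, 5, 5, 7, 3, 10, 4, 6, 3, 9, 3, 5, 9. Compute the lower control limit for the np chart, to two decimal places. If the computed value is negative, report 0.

0.00

p̄ = Σdᵢ / (k·n) = 88 / (17 × 250) = 0.02071
LCL = np̄ − 3·√(np̄(1−p̄)) = 5.1765 − 3 × 2.2515 = -1.5781 → 0 (negative, so LCL = 0)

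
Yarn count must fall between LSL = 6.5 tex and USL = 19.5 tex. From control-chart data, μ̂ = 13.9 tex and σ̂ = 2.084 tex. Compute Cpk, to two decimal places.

Cpu = (USL − μ̂) / (3σ̂) = (19.5 − 13.9) / (3 × 2.084) = 0.8957; Cpl = (μ̂ − LSL) / (3σ̂) = (13.9 − 6.5) / (3 × 2.084) = 1.1836; Cpk = min(Cpu, Cpl) = 0.8957

0.90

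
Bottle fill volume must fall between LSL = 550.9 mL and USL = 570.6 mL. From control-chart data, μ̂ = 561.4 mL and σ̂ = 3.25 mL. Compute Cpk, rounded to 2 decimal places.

0.94

Cpu = (USL − μ̂) / (3σ̂) = (570.6 − 561.4) / (3 × 3.25) = 0.9436; Cpl = (μ̂ − LSL) / (3σ̂) = (561.4 − 550.9) / (3 × 3.25) = 1.0769; Cpk = min(Cpu, Cpl) = 0.9436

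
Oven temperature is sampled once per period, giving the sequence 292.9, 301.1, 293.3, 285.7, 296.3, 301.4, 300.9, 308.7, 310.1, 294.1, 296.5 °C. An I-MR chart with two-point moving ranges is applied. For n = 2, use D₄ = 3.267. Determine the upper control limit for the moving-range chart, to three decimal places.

22.020

Moving ranges: 8.2, 7.8, 7.6, 10.6, 5.1, 0.5, 7.8, 1.4, 16.0, 2.4; M̄R̄ = 67.4000 / 10 = 6.7400
UCL_MR = D₄·M̄R̄ = 3.267 × 6.7400 = 22.0196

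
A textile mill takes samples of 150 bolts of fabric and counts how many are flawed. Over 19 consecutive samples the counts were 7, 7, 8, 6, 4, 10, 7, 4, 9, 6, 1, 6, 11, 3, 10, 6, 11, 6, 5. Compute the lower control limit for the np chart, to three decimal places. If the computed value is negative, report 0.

0.000

p̄ = Σdᵢ / (k·n) = 127 / (19 × 150) = 0.04456
LCL = np̄ − 3·√(np̄(1−p̄)) = 6.6842 − 3 × 2.5271 = -0.8972 → 0 (negative, so LCL = 0)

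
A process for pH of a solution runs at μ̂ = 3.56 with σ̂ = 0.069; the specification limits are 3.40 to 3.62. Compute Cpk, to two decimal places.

Cpu = (USL − μ̂) / (3σ̂) = (3.62 − 3.56) / (3 × 0.069) = 0.2899; Cpl = (μ̂ − LSL) / (3σ̂) = (3.56 − 3.40) / (3 × 0.069) = 0.7729; Cpk = min(Cpu, Cpl) = 0.2899

0.29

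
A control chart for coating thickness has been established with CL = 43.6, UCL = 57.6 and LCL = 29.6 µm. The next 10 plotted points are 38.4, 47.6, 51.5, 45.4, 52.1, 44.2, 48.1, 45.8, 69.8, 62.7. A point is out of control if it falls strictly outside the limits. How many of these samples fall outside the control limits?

Compare each point to [29.6, 57.6]: sample 9 = 69.8 > UCL; sample 10 = 62.7 > UCL.

2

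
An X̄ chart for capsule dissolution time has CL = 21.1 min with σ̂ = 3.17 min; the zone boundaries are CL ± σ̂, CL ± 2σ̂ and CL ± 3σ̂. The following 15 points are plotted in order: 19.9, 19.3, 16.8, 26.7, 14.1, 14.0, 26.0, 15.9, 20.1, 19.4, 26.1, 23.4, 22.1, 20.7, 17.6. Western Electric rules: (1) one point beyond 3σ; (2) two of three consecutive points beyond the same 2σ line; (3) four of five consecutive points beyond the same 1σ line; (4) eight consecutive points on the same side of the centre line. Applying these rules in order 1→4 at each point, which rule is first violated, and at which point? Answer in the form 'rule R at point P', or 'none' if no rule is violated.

rule 2 at point 6

Zone of each point (C = within 1σ̂, B = 1σ̂–2σ̂, A = 2σ̂–3σ̂, * = beyond 3σ̂; sign = side of CL): 1:-C, 2:-C, 3:-B, 4:+B, 5:-A, 6:-A, 7:+B, 8:-B, 9:-C, 10:-C, 11:+B, 12:+C, 13:+C, 14:-C, 15:-B
Rule 2 (two of three consecutive points beyond the same 2σ limit) is satisfied at point 6.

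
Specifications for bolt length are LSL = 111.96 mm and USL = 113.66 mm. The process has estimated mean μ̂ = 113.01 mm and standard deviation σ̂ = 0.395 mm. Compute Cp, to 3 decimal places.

0.717

Cp = (USL − LSL) / (6σ̂) = (113.66 − 111.96) / (6 × 0.395) = 1.7000 / 2.3700 = 0.7173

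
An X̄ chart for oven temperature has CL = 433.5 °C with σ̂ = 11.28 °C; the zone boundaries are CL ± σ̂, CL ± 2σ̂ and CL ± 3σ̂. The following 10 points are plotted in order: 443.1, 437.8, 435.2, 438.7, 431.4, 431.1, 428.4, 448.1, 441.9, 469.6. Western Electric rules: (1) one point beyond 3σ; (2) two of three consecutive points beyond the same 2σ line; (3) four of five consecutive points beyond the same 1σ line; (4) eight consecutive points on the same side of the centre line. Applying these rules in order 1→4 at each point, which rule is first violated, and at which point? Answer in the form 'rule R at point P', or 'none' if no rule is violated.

rule 1 at point 10

Zone of each point (C = within 1σ̂, B = 1σ̂–2σ̂, A = 2σ̂–3σ̂, * = beyond 3σ̂; sign = side of CL): 1:+C, 2:+C, 3:+C, 4:+C, 5:-C, 6:-C, 7:-C, 8:+B, 9:+C, 10:+*
Rule 1 (one point beyond the 3σ limits) is satisfied at point 10.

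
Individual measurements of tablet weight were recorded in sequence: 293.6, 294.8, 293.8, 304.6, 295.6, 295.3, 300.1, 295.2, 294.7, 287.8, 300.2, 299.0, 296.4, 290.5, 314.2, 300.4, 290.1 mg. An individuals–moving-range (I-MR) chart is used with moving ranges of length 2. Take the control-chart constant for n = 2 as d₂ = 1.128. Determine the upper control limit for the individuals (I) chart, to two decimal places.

X̄ = (293.6 + 294.8 + 293.8 + 304.6 + 295.6 + 295.3 + 300.1 + 295.2 + 294.7 + 287.8 + 300.2 + 299.0 + 296.4 + 290.5 + 314.2 + 300.4 + 290.1) / 17 = 296.8412
Moving ranges: 1.2, 1.0, 10.8, 9.0, 0.3, 4.8, 4.9, 0.5, 6.9, 12.4, 1.2, 2.6, 5.9, 23.7, 13.8, 10.3; M̄R̄ = 109.3000 / 16 = 6.8312
UCL = X̄ + 3·M̄R̄/d₂ = 296.8412 + 3 × 6.8312 / 1.128 = 315.0094

315.01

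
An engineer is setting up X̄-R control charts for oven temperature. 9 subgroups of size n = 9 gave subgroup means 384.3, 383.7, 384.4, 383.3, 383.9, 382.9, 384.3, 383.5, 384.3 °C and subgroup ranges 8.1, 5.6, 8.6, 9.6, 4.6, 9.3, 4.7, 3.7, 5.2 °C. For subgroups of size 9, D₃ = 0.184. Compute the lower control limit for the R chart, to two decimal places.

1.21

R̄ = (8.1 + 5.6 + 8.6 + 9.6 + 4.6 + 9.3 + 4.7 + 3.7 + 5.2) / 9 = 59.4000 / 9 = 6.6000
LCL_R = D₃·R̄ = 0.184 × 6.6000 = 1.2144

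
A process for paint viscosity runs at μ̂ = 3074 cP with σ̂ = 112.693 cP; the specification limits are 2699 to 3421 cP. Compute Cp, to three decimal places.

1.068

Cp = (USL − LSL) / (6σ̂) = (3421 − 2699) / (6 × 112.693) = 722.0000 / 676.1580 = 1.0678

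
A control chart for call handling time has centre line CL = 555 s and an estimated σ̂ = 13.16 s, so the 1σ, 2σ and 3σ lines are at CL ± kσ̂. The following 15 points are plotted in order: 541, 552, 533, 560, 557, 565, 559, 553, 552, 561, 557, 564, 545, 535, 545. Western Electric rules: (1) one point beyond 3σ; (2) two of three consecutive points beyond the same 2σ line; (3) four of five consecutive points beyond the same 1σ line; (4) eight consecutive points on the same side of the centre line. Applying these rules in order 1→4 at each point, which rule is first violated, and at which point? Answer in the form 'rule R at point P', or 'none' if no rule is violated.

Zone of each point (C = within 1σ̂, B = 1σ̂–2σ̂, A = 2σ̂–3σ̂, * = beyond 3σ̂; sign = side of CL): 1:-B, 2:-C, 3:-B, 4:+C, 5:+C, 6:+C, 7:+C, 8:-C, 9:-C, 10:+C, 11:+C, 12:+C, 13:-C, 14:-B, 15:-C
No rule fires across all 15 points.

none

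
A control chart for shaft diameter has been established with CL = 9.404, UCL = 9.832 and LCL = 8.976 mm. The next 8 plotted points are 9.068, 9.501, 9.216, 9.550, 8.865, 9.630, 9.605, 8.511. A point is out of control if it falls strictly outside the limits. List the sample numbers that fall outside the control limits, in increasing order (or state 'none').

5, 8

Compare each point to [8.976, 9.832]: sample 5 = 8.865 < LCL; sample 8 = 8.511 < LCL.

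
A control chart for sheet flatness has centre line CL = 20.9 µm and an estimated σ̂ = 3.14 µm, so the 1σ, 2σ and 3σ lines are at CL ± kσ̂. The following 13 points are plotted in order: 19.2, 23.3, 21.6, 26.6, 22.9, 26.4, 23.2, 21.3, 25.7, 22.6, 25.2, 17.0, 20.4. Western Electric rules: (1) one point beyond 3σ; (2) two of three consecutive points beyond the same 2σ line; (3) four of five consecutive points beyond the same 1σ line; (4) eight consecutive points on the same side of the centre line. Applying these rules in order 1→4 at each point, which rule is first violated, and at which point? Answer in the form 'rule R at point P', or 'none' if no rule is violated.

rule 4 at point 9

Zone of each point (C = within 1σ̂, B = 1σ̂–2σ̂, A = 2σ̂–3σ̂, * = beyond 3σ̂; sign = side of CL): 1:-C, 2:+C, 3:+C, 4:+B, 5:+C, 6:+B, 7:+C, 8:+C, 9:+B, 10:+C, 11:+B, 12:-B, 13:-C
Rule 4 (eight consecutive points on the same side of the centre line) is satisfied at point 9.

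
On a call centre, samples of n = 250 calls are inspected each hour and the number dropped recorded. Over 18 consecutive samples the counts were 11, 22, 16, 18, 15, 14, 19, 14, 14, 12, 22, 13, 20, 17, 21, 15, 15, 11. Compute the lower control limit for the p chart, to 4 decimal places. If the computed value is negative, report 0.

0.0177

p̄ = Σdᵢ / (k·n) = 289 / (18 × 250) = 0.06422
LCL = p̄ − 3·√(p̄(1−p̄)/n) = 0.06422 − 3 × 0.01550 = 0.01771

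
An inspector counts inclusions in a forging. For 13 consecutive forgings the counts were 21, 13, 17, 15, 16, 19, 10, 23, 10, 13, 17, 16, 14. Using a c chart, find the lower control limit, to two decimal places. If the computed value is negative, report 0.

c̄ = (21 + 13 + 17 + 15 + 16 + 19 + 10 + 23 + 10 + 13 + 17 + 16 + 14) / 13 = 204 / 13 = 15.6923
LCL = c̄ − 3√c̄ = 15.6923 − 3 × 3.9614 = 3.8083

3.81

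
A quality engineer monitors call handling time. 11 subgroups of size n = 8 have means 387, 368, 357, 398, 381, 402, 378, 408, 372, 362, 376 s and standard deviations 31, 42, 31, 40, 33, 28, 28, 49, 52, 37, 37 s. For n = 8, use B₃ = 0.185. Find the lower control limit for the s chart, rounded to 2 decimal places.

s̄ = (31 + 42 + 31 + 40 + 33 + 28 + 28 + 49 + 52 + 37 + 37) / 11 = 37.0909
LCL_s = B₃·s̄ = 0.185 × 37.0909 = 6.8618

6.86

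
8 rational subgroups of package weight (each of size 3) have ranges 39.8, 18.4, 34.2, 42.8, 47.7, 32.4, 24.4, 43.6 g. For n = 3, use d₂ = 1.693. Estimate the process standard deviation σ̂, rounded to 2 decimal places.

R̄ = (39.8 + 18.4 + 34.2 + 42.8 + 47.7 + 32.4 + 24.4 + 43.6) / 8 = 35.4125
σ̂ = R̄ / d₂ = 35.4125 / 1.693 = 20.9170

20.92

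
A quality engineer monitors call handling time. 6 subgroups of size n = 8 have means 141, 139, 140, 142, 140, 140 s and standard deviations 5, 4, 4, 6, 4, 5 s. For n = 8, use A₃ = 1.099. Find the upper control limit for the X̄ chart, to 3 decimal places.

X̄̄ = (141 + 139 + 140 + 142 + 140 + 140) / 6 = 140.3333
s̄ = (5 + 4 + 4 + 6 + 4 + 5) / 6 = 4.6667
UCL = X̄̄ + A₃·s̄ = 140.3333 + 1.099 × 4.6667 = 145.4620

145.462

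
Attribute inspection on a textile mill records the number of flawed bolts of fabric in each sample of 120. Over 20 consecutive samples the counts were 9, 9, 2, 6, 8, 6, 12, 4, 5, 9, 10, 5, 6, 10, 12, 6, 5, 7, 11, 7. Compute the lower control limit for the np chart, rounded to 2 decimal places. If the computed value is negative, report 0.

0.00

p̄ = Σdᵢ / (k·n) = 149 / (20 × 120) = 0.06208
LCL = np̄ − 3·√(np̄(1−p̄)) = 7.4500 − 3 × 2.6434 = -0.4802 → 0 (negative, so LCL = 0)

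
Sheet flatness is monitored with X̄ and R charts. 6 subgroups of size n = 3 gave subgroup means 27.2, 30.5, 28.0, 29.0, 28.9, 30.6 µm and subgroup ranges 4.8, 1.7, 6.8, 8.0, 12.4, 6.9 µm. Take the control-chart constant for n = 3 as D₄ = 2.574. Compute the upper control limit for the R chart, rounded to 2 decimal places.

17.42

R̄ = (4.8 + 1.7 + 6.8 + 8.0 + 12.4 + 6.9) / 6 = 40.6000 / 6 = 6.7667
UCL_R = D₄·R̄ = 2.574 × 6.7667 = 17.4174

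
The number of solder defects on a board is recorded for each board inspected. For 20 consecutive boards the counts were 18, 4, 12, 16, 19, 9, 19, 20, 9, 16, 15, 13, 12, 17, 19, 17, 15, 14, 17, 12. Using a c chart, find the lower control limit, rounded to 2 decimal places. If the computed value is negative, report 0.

c̄ = (18 + 4 + 12 + 16 + 19 + 9 + 19 + 20 + 9 + 16 + 15 + 13 + 12 + 17 + 19 + 17 + 15 + 14 + 17 + 12) / 20 = 293 / 20 = 14.6500
LCL = c̄ − 3√c̄ = 14.6500 − 3 × 3.8275 = 3.1674

3.17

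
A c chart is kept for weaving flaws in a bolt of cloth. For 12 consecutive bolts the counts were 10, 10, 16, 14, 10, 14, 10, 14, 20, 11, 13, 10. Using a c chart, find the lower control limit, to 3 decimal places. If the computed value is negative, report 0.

1.990

c̄ = (10 + 10 + 16 + 14 + 10 + 14 + 10 + 14 + 20 + 11 + 13 + 10) / 12 = 152 / 12 = 12.6667
LCL = c̄ − 3√c̄ = 12.6667 − 3 × 3.5590 = 1.9896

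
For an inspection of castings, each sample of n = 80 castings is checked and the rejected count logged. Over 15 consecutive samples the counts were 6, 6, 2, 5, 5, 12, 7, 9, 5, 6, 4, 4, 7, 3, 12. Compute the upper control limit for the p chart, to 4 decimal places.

0.1672

p̄ = Σdᵢ / (k·n) = 93 / (15 × 80) = 0.07750
UCL = p̄ + 3·√(p̄(1−p̄)/n) = 0.07750 + 3 × √(0.07750×0.92250/80) = 0.07750 + 3 × 0.02989 = 0.16718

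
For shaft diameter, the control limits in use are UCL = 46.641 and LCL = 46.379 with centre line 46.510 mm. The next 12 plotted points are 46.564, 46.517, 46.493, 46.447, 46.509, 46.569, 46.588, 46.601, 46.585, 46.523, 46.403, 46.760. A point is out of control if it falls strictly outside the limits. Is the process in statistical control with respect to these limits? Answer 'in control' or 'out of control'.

Compare each point to [46.379, 46.641]: sample 12 = 46.760 > UCL.

out of control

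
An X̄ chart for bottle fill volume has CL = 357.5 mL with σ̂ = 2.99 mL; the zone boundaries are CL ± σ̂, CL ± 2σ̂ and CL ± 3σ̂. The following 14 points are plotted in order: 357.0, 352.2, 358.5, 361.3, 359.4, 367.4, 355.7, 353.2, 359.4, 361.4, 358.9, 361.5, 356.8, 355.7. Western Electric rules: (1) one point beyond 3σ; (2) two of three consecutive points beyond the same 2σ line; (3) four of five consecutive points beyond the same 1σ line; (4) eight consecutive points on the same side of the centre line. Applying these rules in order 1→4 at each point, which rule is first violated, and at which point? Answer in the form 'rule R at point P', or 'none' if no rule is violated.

Zone of each point (C = within 1σ̂, B = 1σ̂–2σ̂, A = 2σ̂–3σ̂, * = beyond 3σ̂; sign = side of CL): 1:-C, 2:-B, 3:+C, 4:+B, 5:+C, 6:+*, 7:-C, 8:-B, 9:+C, 10:+B, 11:+C, 12:+B, 13:-C, 14:-C
Rule 1 (one point beyond the 3σ limits) is satisfied at point 6.

rule 1 at point 6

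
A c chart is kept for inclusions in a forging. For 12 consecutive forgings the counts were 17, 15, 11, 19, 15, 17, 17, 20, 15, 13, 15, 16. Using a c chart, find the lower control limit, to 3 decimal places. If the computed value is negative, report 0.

c̄ = (17 + 15 + 11 + 19 + 15 + 17 + 17 + 20 + 15 + 13 + 15 + 16) / 12 = 190 / 12 = 15.8333
LCL = c̄ − 3√c̄ = 15.8333 − 3 × 3.9791 = 3.8960

3.896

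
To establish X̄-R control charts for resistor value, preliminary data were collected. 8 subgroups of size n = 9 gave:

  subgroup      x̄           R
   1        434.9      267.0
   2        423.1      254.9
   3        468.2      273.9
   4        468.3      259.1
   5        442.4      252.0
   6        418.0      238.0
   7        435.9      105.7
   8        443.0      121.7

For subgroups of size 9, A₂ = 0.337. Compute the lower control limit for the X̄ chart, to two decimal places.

X̄̄ = (434.9 + 423.1 + 468.2 + 468.3 + 442.4 + 418.0 + 435.9 + 443.0) / 8 = 3533.8000 / 8 = 441.7250
R̄ = (267.0 + 254.9 + 273.9 + 259.1 + 252.0 + 238.0 + 105.7 + 121.7) / 8 = 1772.3000 / 8 = 221.5375
LCL = X̄̄ − A₂·R̄ = 441.7250 − 0.337 × 221.5375 = 367.0669

367.07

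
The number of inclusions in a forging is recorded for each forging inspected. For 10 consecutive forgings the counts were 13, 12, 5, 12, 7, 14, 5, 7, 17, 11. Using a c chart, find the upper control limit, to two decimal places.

c̄ = (13 + 12 + 5 + 12 + 7 + 14 + 5 + 7 + 17 + 11) / 10 = 103 / 10 = 10.3000
UCL = c̄ + 3√c̄ = 10.3000 + 3 × √10.3000 = 10.3000 + 3 × 3.2094 = 19.9281

19.93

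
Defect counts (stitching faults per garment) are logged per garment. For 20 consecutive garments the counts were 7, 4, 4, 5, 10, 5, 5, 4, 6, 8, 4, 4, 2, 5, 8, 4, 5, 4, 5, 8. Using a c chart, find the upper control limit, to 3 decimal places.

c̄ = (7 + 4 + 4 + 5 + 10 + 5 + 5 + 4 + 6 + 8 + 4 + 4 + 2 + 5 + 8 + 4 + 5 + 4 + 5 + 8) / 20 = 107 / 20 = 5.3500
UCL = c̄ + 3√c̄ = 5.3500 + 3 × √5.3500 = 5.3500 + 3 × 2.3130 = 12.2890

12.289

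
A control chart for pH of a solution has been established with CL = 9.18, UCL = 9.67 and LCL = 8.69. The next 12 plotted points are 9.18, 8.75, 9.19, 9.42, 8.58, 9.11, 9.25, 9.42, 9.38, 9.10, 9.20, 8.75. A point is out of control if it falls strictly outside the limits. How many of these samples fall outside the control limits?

1

Compare each point to [8.69, 9.67]: sample 5 = 8.58 < LCL.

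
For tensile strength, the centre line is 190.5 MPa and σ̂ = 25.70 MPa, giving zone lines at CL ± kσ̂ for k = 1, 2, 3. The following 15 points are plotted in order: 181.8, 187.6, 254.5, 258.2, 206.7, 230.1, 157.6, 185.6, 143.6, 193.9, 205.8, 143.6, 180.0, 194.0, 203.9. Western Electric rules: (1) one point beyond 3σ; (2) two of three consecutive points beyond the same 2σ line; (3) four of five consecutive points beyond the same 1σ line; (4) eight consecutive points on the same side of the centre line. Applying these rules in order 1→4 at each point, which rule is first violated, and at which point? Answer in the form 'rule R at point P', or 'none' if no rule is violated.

rule 2 at point 4

Zone of each point (C = within 1σ̂, B = 1σ̂–2σ̂, A = 2σ̂–3σ̂, * = beyond 3σ̂; sign = side of CL): 1:-C, 2:-C, 3:+A, 4:+A, 5:+C, 6:+B, 7:-B, 8:-C, 9:-B, 10:+C, 11:+C, 12:-B, 13:-C, 14:+C, 15:+C
Rule 2 (two of three consecutive points beyond the same 2σ limit) is satisfied at point 4.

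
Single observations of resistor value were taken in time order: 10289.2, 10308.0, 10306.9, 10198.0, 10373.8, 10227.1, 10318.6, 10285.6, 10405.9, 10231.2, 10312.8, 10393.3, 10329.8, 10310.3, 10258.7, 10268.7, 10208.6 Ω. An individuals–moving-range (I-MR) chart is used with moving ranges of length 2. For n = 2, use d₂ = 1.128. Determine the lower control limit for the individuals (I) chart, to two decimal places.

X̄ = (10289.2 + 10308.0 + 10306.9 + 10198.0 + 10373.8 + 10227.1 + 10318.6 + 10285.6 + 10405.9 + 10231.2 + 10312.8 + 10393.3 + 10329.8 + 10310.3 + 10258.7 + 10268.7 + 10208.6) / 17 = 10295.6765
Moving ranges: 18.8, 1.1, 108.9, 175.8, 146.7, 91.5, 33.0, 120.3, 174.7, 81.6, 80.5, 63.5, 19.5, 51.6, 10.0, 60.1; M̄R̄ = 1237.6000 / 16 = 77.3500
LCL = X̄ − 3·M̄R̄/d₂ = 10295.6765 − 3 × 77.3500 / 1.128 = 10089.9584

10089.96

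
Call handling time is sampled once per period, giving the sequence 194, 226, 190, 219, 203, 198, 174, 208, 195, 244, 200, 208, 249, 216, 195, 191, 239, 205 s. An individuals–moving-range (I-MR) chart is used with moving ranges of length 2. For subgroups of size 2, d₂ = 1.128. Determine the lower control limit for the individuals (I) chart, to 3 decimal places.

X̄ = (194 + 226 + 190 + 219 + 203 + 198 + 174 + 208 + 195 + 244 + 200 + 208 + 249 + 216 + 195 + 191 + 239 + 205) / 18 = 208.5556
Moving ranges: 32, 36, 29, 16, 5, 24, 34, 13, 49, 44, 8, 41, 33, 21, 4, 48, 34; M̄R̄ = 471.0000 / 17 = 27.7059
LCL = X̄ − 3·M̄R̄/d₂ = 208.5556 − 3 × 27.7059 / 1.128 = 134.8697

134.870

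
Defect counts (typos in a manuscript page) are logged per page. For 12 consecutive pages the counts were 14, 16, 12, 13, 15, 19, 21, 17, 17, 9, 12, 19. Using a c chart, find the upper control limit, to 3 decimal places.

c̄ = (14 + 16 + 12 + 13 + 15 + 19 + 21 + 17 + 17 + 9 + 12 + 19) / 12 = 184 / 12 = 15.3333
UCL = c̄ + 3√c̄ = 15.3333 + 3 × √15.3333 = 15.3333 + 3 × 3.9158 = 27.0807

27.081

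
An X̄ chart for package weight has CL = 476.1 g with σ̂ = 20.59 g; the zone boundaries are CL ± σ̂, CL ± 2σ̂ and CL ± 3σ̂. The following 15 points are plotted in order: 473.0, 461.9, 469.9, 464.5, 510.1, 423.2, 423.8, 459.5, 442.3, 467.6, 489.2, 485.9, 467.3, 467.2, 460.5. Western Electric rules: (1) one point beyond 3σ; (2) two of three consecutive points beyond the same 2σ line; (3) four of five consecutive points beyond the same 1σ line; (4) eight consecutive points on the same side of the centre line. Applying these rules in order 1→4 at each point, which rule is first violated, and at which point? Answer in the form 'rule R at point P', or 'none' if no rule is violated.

rule 2 at point 7

Zone of each point (C = within 1σ̂, B = 1σ̂–2σ̂, A = 2σ̂–3σ̂, * = beyond 3σ̂; sign = side of CL): 1:-C, 2:-C, 3:-C, 4:-C, 5:+B, 6:-A, 7:-A, 8:-C, 9:-B, 10:-C, 11:+C, 12:+C, 13:-C, 14:-C, 15:-C
Rule 2 (two of three consecutive points beyond the same 2σ limit) is satisfied at point 7.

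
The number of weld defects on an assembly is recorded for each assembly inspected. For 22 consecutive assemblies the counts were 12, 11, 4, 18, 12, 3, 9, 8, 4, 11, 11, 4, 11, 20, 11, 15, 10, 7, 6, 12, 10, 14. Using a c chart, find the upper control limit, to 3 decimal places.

c̄ = (12 + 11 + 4 + 18 + 12 + 3 + 9 + 8 + 4 + 11 + 11 + 4 + 11 + 20 + 11 + 15 + 10 + 7 + 6 + 12 + 10 + 14) / 22 = 223 / 22 = 10.1364
UCL = c̄ + 3√c̄ = 10.1364 + 3 × √10.1364 = 10.1364 + 3 × 3.1838 = 19.6877

19.688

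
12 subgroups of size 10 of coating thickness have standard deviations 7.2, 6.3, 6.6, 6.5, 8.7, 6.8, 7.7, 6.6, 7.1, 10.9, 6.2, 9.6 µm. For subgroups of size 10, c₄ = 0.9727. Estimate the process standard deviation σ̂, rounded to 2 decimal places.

s̄ = (7.2 + 6.3 + 6.6 + 6.5 + 8.7 + 6.8 + 7.7 + 6.6 + 7.1 + 10.9 + 6.2 + 9.6) / 12 = 7.5167
σ̂ = s̄ / c₄ = 7.5167 / 0.9727 = 7.7276

7.73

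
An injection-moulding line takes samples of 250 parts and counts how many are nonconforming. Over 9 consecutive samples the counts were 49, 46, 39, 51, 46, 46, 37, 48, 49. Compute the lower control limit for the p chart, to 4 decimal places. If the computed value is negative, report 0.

p̄ = Σdᵢ / (k·n) = 411 / (9 × 250) = 0.18267
LCL = p̄ − 3·√(p̄(1−p̄)/n) = 0.18267 − 3 × 0.02444 = 0.10935

0.1094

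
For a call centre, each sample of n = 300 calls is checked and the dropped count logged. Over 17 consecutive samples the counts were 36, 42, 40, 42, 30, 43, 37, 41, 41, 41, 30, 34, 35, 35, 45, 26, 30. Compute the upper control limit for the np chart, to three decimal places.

p̄ = Σdᵢ / (k·n) = 628 / (17 × 300) = 0.12314
UCL = np̄ + 3·√(np̄(1−p̄)) = 36.9412 + 3 × √(36.9412×0.87686) = 36.9412 + 3 × 5.6914 = 54.0155

54.015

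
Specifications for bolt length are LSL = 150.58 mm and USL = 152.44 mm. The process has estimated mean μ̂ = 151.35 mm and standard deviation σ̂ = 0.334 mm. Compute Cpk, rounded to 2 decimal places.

Cpu = (USL − μ̂) / (3σ̂) = (152.44 − 151.35) / (3 × 0.334) = 1.0878; Cpl = (μ̂ − LSL) / (3σ̂) = (151.35 − 150.58) / (3 × 0.334) = 0.7685; Cpk = min(Cpu, Cpl) = 0.7685

0.77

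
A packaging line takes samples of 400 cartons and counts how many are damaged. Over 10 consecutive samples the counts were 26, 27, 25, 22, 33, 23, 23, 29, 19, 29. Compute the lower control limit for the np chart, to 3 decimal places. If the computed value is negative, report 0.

p̄ = Σdᵢ / (k·n) = 256 / (10 × 400) = 0.06400
LCL = np̄ − 3·√(np̄(1−p̄)) = 25.6000 − 3 × 4.8951 = 10.9148

10.915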